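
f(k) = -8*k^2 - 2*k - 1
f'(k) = -16*k - 2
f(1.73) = -28.40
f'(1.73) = -29.68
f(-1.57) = -17.58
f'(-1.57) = 23.12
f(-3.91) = -115.48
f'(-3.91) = 60.56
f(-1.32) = -12.30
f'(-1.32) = 19.12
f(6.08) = -308.89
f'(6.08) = -99.28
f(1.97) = -35.99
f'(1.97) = -33.52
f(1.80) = -30.52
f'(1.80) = -30.80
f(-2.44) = -43.75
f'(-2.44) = 37.04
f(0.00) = -1.00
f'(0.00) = -2.00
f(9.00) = -667.00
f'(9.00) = -146.00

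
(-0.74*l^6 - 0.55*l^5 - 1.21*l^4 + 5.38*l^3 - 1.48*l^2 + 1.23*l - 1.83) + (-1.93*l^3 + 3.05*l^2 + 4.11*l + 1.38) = -0.74*l^6 - 0.55*l^5 - 1.21*l^4 + 3.45*l^3 + 1.57*l^2 + 5.34*l - 0.45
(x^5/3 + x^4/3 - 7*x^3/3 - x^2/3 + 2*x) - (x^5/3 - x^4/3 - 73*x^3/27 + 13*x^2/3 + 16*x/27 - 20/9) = 2*x^4/3 + 10*x^3/27 - 14*x^2/3 + 38*x/27 + 20/9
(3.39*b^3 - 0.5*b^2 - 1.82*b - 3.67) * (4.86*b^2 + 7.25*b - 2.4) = 16.4754*b^5 + 22.1475*b^4 - 20.6062*b^3 - 29.8312*b^2 - 22.2395*b + 8.808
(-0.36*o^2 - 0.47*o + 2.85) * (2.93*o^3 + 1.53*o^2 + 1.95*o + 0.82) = -1.0548*o^5 - 1.9279*o^4 + 6.9294*o^3 + 3.1488*o^2 + 5.1721*o + 2.337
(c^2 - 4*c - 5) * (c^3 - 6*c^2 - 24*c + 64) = c^5 - 10*c^4 - 5*c^3 + 190*c^2 - 136*c - 320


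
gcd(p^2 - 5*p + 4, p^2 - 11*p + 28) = p - 4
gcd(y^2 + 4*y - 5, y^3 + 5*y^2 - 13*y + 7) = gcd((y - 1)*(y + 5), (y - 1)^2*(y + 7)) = y - 1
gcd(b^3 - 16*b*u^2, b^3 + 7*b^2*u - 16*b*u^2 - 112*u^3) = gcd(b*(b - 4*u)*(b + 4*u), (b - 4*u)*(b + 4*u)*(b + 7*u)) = -b^2 + 16*u^2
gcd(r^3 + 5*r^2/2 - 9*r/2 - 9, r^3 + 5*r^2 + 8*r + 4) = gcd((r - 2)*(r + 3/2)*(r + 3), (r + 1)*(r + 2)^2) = 1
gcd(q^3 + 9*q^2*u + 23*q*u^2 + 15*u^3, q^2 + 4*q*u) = 1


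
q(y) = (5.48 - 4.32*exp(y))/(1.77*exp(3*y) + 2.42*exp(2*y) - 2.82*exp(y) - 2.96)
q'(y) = (5.48 - 4.32*exp(y))*(-5.31*exp(3*y) - 4.84*exp(2*y) + 2.82*exp(y))/(1.77*exp(3*y) + 2.42*exp(2*y) - 2.82*exp(y) - 2.96)^2 - 4.32*exp(y)/(1.77*exp(3*y) + 2.42*exp(2*y) - 2.82*exp(y) - 2.96)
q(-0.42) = -0.81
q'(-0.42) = 0.44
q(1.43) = -0.08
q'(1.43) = 0.12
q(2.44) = -0.01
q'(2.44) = 0.03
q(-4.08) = -1.80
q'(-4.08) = 0.05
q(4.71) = -0.00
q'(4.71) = 0.00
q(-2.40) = -1.59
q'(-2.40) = 0.23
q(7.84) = -0.00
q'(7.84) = 0.00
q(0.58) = -0.23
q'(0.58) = 0.16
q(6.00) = 0.00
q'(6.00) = 0.00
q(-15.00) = -1.85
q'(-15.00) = 0.00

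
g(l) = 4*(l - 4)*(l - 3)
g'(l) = 8*l - 28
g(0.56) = 33.57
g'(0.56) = -23.52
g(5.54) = 15.65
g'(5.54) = 16.32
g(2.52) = 2.84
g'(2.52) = -7.84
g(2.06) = 7.29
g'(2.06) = -11.52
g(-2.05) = 122.21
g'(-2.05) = -44.40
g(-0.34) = 57.98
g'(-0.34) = -30.72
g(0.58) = 33.11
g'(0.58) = -23.36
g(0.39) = 37.69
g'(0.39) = -24.88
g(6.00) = 24.00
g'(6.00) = 20.00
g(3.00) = 0.00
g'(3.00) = -4.00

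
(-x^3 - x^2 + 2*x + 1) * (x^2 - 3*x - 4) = -x^5 + 2*x^4 + 9*x^3 - x^2 - 11*x - 4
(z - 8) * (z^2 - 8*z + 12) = z^3 - 16*z^2 + 76*z - 96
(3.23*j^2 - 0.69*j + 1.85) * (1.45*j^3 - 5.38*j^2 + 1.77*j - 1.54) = 4.6835*j^5 - 18.3779*j^4 + 12.1118*j^3 - 16.1485*j^2 + 4.3371*j - 2.849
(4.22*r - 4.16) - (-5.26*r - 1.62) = 9.48*r - 2.54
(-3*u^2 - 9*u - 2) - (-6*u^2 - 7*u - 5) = 3*u^2 - 2*u + 3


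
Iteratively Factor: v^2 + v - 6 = (v - 2)*(v + 3)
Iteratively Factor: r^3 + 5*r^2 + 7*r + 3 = (r + 1)*(r^2 + 4*r + 3) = (r + 1)^2*(r + 3)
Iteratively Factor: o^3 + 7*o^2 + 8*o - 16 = (o + 4)*(o^2 + 3*o - 4) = (o - 1)*(o + 4)*(o + 4)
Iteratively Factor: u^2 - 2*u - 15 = (u - 5)*(u + 3)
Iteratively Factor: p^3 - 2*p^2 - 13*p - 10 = (p + 1)*(p^2 - 3*p - 10) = (p + 1)*(p + 2)*(p - 5)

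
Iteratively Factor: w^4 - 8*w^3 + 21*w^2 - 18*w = (w)*(w^3 - 8*w^2 + 21*w - 18) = w*(w - 3)*(w^2 - 5*w + 6) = w*(w - 3)^2*(w - 2)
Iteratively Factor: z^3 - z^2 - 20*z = (z + 4)*(z^2 - 5*z) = z*(z + 4)*(z - 5)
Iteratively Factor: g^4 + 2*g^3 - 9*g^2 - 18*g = (g + 3)*(g^3 - g^2 - 6*g) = (g + 2)*(g + 3)*(g^2 - 3*g) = (g - 3)*(g + 2)*(g + 3)*(g)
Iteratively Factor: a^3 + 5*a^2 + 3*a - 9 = (a + 3)*(a^2 + 2*a - 3) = (a + 3)^2*(a - 1)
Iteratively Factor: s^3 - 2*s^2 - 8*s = (s + 2)*(s^2 - 4*s) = (s - 4)*(s + 2)*(s)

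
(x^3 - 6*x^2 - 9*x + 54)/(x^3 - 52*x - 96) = (-x^3 + 6*x^2 + 9*x - 54)/(-x^3 + 52*x + 96)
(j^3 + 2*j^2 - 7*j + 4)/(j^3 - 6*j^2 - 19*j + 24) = (j^2 + 3*j - 4)/(j^2 - 5*j - 24)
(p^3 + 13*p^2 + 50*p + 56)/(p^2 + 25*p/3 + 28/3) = 3*(p^2 + 6*p + 8)/(3*p + 4)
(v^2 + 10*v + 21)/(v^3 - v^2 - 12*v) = (v + 7)/(v*(v - 4))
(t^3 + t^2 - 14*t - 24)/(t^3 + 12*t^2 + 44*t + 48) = (t^2 - t - 12)/(t^2 + 10*t + 24)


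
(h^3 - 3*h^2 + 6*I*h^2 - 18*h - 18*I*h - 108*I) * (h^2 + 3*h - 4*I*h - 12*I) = h^5 + 2*I*h^4 - 3*h^3 - 54*h^2 - 54*I*h^2 - 648*h - 108*I*h - 1296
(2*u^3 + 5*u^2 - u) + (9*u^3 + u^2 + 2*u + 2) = 11*u^3 + 6*u^2 + u + 2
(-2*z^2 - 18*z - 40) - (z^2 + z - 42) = -3*z^2 - 19*z + 2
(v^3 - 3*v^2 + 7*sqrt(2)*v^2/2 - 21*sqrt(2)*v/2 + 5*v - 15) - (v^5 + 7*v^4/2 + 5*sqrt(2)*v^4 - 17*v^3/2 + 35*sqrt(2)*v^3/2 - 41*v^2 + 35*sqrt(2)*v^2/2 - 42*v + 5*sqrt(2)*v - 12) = -v^5 - 5*sqrt(2)*v^4 - 7*v^4/2 - 35*sqrt(2)*v^3/2 + 19*v^3/2 - 14*sqrt(2)*v^2 + 38*v^2 - 31*sqrt(2)*v/2 + 47*v - 3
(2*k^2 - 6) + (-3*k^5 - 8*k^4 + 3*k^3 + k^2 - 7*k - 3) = -3*k^5 - 8*k^4 + 3*k^3 + 3*k^2 - 7*k - 9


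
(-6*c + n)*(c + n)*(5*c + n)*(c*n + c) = -30*c^4*n - 30*c^4 - 31*c^3*n^2 - 31*c^3*n + c*n^4 + c*n^3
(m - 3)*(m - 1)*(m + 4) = m^3 - 13*m + 12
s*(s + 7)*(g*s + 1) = g*s^3 + 7*g*s^2 + s^2 + 7*s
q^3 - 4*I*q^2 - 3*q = q*(q - 3*I)*(q - I)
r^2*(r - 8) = r^3 - 8*r^2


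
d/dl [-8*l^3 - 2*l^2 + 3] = 4*l*(-6*l - 1)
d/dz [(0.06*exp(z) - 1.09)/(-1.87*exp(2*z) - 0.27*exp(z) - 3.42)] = (0.1122*exp(2*z) - 4.0766*exp(z) - 0.4995)*exp(z)/(3.4969*exp(4*z) + 1.0098*exp(3*z) + 12.8637*exp(2*z) + 1.8468*exp(z) + 11.6964)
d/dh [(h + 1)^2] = 2*h + 2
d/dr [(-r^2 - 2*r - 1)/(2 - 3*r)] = (3*r^2 - 4*r - 7)/(9*r^2 - 12*r + 4)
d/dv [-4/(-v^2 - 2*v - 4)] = 8*(-v - 1)/(v^2 + 2*v + 4)^2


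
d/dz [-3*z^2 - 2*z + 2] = -6*z - 2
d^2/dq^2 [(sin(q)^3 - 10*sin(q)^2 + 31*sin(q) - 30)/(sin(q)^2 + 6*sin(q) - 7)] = (-sin(q)^6 - 19*sin(q)^5 - 240*sin(q)^4 + 1168*sin(q)^3 - 1027*sin(q)^2 + 699*sin(q) + 956)/((sin(q) - 1)^2*(sin(q) + 7)^3)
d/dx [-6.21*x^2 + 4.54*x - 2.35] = 4.54 - 12.42*x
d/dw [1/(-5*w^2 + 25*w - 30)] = (2*w - 5)/(5*(w^2 - 5*w + 6)^2)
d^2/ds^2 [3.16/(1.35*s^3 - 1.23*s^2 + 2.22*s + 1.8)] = ((7.7736 - 25.596*s)*(1.35*s^3 - 1.23*s^2 + 2.22*s + 1.8) + 3.16*(4.05*s^2 - 2.46*s + 2.22)*(8.1*s^2 - 4.92*s + 4.44))/(1.35*s^3 - 1.23*s^2 + 2.22*s + 1.8)^3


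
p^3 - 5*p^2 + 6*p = p*(p - 3)*(p - 2)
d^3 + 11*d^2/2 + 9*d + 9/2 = (d + 1)*(d + 3/2)*(d + 3)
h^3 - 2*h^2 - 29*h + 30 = (h - 6)*(h - 1)*(h + 5)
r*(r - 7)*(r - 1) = r^3 - 8*r^2 + 7*r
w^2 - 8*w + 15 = (w - 5)*(w - 3)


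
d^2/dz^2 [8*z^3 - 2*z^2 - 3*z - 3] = 48*z - 4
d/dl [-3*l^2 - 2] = -6*l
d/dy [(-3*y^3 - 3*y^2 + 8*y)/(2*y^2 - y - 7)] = 2*(-3*y^4 + 3*y^3 + 25*y^2 + 21*y - 28)/(4*y^4 - 4*y^3 - 27*y^2 + 14*y + 49)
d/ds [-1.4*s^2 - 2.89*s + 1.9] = -2.8*s - 2.89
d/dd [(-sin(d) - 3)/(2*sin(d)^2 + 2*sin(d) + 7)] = (12*sin(d) - cos(2*d))*cos(d)/(2*sin(d) - cos(2*d) + 8)^2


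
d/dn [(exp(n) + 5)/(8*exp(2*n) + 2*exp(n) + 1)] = (-2*(exp(n) + 5)*(8*exp(n) + 1) + 8*exp(2*n) + 2*exp(n) + 1)*exp(n)/(8*exp(2*n) + 2*exp(n) + 1)^2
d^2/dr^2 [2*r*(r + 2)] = 4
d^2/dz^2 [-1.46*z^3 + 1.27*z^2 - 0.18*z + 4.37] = 2.54 - 8.76*z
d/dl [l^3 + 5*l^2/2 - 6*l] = 3*l^2 + 5*l - 6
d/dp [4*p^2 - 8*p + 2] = 8*p - 8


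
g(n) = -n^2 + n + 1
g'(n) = 1 - 2*n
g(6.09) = -30.00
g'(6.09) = -11.18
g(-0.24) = 0.70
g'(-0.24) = 1.48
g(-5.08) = -29.89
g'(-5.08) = 11.16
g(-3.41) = -14.04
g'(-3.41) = 7.82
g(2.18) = -1.57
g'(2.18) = -3.36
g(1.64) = -0.05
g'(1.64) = -2.28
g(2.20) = -1.64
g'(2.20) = -3.40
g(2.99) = -4.95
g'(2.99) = -4.98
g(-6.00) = -41.00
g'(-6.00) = 13.00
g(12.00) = -131.00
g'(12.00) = -23.00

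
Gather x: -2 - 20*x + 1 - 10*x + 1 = -30*x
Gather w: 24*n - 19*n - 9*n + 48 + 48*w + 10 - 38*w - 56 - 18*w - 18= -4*n - 8*w - 16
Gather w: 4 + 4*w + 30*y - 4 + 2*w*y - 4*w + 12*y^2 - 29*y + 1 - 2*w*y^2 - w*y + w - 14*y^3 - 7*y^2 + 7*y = w*(-2*y^2 + y + 1) - 14*y^3 + 5*y^2 + 8*y + 1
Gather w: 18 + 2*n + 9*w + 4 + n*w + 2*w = 2*n + w*(n + 11) + 22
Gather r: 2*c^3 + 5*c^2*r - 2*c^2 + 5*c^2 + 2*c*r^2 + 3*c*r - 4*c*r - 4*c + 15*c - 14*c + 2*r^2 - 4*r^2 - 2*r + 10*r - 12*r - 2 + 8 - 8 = 2*c^3 + 3*c^2 - 3*c + r^2*(2*c - 2) + r*(5*c^2 - c - 4) - 2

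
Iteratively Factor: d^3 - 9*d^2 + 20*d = (d)*(d^2 - 9*d + 20) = d*(d - 4)*(d - 5)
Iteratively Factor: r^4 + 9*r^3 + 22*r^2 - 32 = (r + 4)*(r^3 + 5*r^2 + 2*r - 8) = (r + 4)^2*(r^2 + r - 2) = (r - 1)*(r + 4)^2*(r + 2)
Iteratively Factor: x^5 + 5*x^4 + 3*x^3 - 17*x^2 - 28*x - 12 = (x + 2)*(x^4 + 3*x^3 - 3*x^2 - 11*x - 6) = (x + 2)*(x + 3)*(x^3 - 3*x - 2) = (x + 1)*(x + 2)*(x + 3)*(x^2 - x - 2) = (x - 2)*(x + 1)*(x + 2)*(x + 3)*(x + 1)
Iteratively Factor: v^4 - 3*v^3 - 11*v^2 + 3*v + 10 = (v - 5)*(v^3 + 2*v^2 - v - 2) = (v - 5)*(v + 1)*(v^2 + v - 2) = (v - 5)*(v - 1)*(v + 1)*(v + 2)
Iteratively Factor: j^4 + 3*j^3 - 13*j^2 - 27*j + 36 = (j + 3)*(j^3 - 13*j + 12) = (j - 3)*(j + 3)*(j^2 + 3*j - 4) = (j - 3)*(j + 3)*(j + 4)*(j - 1)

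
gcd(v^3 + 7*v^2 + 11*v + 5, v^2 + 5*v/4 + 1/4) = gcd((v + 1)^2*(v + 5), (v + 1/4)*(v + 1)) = v + 1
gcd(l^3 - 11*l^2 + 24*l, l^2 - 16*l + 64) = l - 8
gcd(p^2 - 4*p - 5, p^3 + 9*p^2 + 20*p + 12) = p + 1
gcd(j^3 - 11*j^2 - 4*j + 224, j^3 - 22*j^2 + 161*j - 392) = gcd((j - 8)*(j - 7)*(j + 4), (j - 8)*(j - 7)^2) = j^2 - 15*j + 56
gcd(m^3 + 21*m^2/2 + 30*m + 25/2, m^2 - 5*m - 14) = 1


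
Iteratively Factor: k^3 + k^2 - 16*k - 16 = (k - 4)*(k^2 + 5*k + 4) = (k - 4)*(k + 4)*(k + 1)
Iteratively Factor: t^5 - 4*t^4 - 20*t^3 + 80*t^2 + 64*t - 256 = (t - 2)*(t^4 - 2*t^3 - 24*t^2 + 32*t + 128) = (t - 2)*(t + 4)*(t^3 - 6*t^2 + 32) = (t - 2)*(t + 2)*(t + 4)*(t^2 - 8*t + 16) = (t - 4)*(t - 2)*(t + 2)*(t + 4)*(t - 4)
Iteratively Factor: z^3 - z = (z - 1)*(z^2 + z) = z*(z - 1)*(z + 1)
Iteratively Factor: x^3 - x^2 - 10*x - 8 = (x + 1)*(x^2 - 2*x - 8) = (x + 1)*(x + 2)*(x - 4)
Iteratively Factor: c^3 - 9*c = (c + 3)*(c^2 - 3*c) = c*(c + 3)*(c - 3)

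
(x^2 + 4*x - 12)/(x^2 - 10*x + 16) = (x + 6)/(x - 8)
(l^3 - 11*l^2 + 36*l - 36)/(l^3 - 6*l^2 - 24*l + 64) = (l^2 - 9*l + 18)/(l^2 - 4*l - 32)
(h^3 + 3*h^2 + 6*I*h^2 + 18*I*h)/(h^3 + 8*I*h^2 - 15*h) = (h^2 + h*(3 + 6*I) + 18*I)/(h^2 + 8*I*h - 15)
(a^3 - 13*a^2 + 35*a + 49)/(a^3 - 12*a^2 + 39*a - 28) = (a^2 - 6*a - 7)/(a^2 - 5*a + 4)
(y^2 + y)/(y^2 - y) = (y + 1)/(y - 1)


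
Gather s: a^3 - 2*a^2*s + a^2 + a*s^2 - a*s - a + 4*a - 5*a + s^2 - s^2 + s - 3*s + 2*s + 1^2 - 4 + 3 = a^3 + a^2 + a*s^2 - 2*a + s*(-2*a^2 - a)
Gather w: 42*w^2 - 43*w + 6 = 42*w^2 - 43*w + 6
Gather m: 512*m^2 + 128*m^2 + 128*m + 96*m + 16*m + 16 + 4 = 640*m^2 + 240*m + 20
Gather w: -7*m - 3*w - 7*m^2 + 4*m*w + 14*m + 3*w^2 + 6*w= -7*m^2 + 7*m + 3*w^2 + w*(4*m + 3)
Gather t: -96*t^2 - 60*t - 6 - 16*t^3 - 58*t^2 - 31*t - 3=-16*t^3 - 154*t^2 - 91*t - 9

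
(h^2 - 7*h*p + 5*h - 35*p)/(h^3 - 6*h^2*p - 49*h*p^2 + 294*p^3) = (-h - 5)/(-h^2 - h*p + 42*p^2)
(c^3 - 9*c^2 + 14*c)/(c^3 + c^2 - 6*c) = (c - 7)/(c + 3)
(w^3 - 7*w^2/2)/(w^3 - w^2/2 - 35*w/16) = 8*w*(7 - 2*w)/(-16*w^2 + 8*w + 35)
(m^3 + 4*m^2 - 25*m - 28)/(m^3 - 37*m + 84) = (m + 1)/(m - 3)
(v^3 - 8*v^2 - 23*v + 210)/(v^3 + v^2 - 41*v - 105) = (v - 6)/(v + 3)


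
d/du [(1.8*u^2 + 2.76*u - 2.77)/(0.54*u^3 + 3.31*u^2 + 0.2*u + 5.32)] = (-0.972*u^4 - 2.9808*u^3 - 4.2882*u^2 + 37.4894*u + 15.2372)/(0.2916*u^6 + 3.5748*u^5 + 11.1721*u^4 + 7.0696*u^3 + 35.2584*u^2 + 2.128*u + 28.3024)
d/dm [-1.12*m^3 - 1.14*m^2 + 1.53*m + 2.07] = -3.36*m^2 - 2.28*m + 1.53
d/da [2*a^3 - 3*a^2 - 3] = 6*a*(a - 1)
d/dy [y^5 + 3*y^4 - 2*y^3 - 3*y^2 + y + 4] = 5*y^4 + 12*y^3 - 6*y^2 - 6*y + 1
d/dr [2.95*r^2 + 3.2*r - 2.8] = 5.9*r + 3.2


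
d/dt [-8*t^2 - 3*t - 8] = -16*t - 3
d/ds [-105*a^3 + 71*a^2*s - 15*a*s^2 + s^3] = 71*a^2 - 30*a*s + 3*s^2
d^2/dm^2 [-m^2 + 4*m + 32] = -2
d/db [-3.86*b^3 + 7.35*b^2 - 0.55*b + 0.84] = -11.58*b^2 + 14.7*b - 0.55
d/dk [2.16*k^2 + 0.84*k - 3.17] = 4.32*k + 0.84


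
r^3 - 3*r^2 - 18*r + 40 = (r - 5)*(r - 2)*(r + 4)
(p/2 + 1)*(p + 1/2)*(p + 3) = p^3/2 + 11*p^2/4 + 17*p/4 + 3/2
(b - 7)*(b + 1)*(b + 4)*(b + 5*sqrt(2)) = b^4 - 2*b^3 + 5*sqrt(2)*b^3 - 31*b^2 - 10*sqrt(2)*b^2 - 155*sqrt(2)*b - 28*b - 140*sqrt(2)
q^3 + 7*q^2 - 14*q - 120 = (q - 4)*(q + 5)*(q + 6)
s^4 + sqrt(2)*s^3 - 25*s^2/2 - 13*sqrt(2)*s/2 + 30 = (s - 2*sqrt(2))*(s - sqrt(2))*(s + 3*sqrt(2)/2)*(s + 5*sqrt(2)/2)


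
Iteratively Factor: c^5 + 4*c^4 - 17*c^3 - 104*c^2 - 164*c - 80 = (c - 5)*(c^4 + 9*c^3 + 28*c^2 + 36*c + 16) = (c - 5)*(c + 2)*(c^3 + 7*c^2 + 14*c + 8) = (c - 5)*(c + 2)*(c + 4)*(c^2 + 3*c + 2) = (c - 5)*(c + 1)*(c + 2)*(c + 4)*(c + 2)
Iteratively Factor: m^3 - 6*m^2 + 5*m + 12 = (m + 1)*(m^2 - 7*m + 12) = (m - 4)*(m + 1)*(m - 3)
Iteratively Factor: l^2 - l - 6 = (l - 3)*(l + 2)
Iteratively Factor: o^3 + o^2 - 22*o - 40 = (o + 2)*(o^2 - o - 20) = (o - 5)*(o + 2)*(o + 4)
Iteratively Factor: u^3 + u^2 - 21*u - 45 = (u + 3)*(u^2 - 2*u - 15) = (u + 3)^2*(u - 5)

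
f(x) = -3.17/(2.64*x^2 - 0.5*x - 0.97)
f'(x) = -3.17*(0.5 - 5.28*x)/(2.64*x^2 - 0.5*x - 0.97)^2 = (16.7376*x - 1.585)/(-2.64*x^2 + 0.5*x + 0.97)^2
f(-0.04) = 3.35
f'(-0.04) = -2.52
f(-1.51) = -0.55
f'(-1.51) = -0.80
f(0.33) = 3.74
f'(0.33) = 5.48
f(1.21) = -1.38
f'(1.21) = 3.56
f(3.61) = -0.10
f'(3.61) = 0.06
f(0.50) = 5.66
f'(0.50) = 21.63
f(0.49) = 5.45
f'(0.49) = 19.59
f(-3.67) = -0.09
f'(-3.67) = -0.05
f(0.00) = 3.27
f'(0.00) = -1.68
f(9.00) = -0.02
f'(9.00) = 0.00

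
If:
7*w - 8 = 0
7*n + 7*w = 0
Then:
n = -8/7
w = 8/7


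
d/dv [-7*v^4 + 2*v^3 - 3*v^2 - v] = -28*v^3 + 6*v^2 - 6*v - 1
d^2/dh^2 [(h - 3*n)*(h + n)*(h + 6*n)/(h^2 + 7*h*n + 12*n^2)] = 12*n^2*(-h^3 + 9*h^2*n + 99*h*n^2 + 195*n^3)/(h^6 + 21*h^5*n + 183*h^4*n^2 + 847*h^3*n^3 + 2196*h^2*n^4 + 3024*h*n^5 + 1728*n^6)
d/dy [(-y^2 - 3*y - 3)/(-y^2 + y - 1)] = 2*(-2*y^2 - 2*y + 3)/(y^4 - 2*y^3 + 3*y^2 - 2*y + 1)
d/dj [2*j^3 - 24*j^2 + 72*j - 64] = 6*j^2 - 48*j + 72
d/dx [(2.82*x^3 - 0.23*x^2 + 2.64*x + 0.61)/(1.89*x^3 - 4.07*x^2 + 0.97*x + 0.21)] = (-11.0427*x^4 - 4.5084*x^3 + 8.8396*x^2 + 4.8688*x - 0.0373)/(3.5721*x^6 - 15.3846*x^5 + 20.2315*x^4 - 7.102*x^3 - 0.7685*x^2 + 0.4074*x + 0.0441)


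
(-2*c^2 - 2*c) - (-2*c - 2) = 2 - 2*c^2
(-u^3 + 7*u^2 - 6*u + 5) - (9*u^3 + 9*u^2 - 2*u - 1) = -10*u^3 - 2*u^2 - 4*u + 6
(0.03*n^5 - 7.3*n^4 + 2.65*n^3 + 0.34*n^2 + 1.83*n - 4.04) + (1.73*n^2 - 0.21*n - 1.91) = 0.03*n^5 - 7.3*n^4 + 2.65*n^3 + 2.07*n^2 + 1.62*n - 5.95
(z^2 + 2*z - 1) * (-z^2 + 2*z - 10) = -z^4 - 5*z^2 - 22*z + 10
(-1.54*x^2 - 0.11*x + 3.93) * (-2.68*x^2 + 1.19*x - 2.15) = 4.1272*x^4 - 1.5378*x^3 - 7.3523*x^2 + 4.9132*x - 8.4495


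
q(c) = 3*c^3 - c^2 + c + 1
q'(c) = 9*c^2 - 2*c + 1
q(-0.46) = 0.04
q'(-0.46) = 3.82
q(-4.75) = -347.83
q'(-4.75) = 213.56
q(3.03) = 78.30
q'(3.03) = 77.57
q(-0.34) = 0.43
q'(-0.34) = 2.72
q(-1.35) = -9.55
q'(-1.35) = 20.10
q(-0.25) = 0.64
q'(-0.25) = 2.06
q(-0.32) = 0.48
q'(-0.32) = 2.56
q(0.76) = 2.50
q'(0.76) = 4.68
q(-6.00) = -689.00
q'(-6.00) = 337.00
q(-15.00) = -10364.00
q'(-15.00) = 2056.00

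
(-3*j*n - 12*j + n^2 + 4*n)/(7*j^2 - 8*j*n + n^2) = (-3*j*n - 12*j + n^2 + 4*n)/(7*j^2 - 8*j*n + n^2)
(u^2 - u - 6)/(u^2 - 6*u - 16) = (u - 3)/(u - 8)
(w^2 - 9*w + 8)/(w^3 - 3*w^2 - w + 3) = (w - 8)/(w^2 - 2*w - 3)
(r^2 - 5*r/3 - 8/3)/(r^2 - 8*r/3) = (r + 1)/r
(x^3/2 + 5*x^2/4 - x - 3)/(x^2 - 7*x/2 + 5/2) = (2*x^3 + 5*x^2 - 4*x - 12)/(2*(2*x^2 - 7*x + 5))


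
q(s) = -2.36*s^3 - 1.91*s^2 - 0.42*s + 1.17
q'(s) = -7.08*s^2 - 3.82*s - 0.42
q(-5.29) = 299.31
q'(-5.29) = -178.34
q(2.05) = -28.05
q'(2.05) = -38.00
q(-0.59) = 1.24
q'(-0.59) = -0.63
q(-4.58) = 189.76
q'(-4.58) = -131.44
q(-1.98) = 12.83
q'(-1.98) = -20.61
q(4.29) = -222.11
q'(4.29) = -147.11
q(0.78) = -1.44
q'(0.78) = -7.71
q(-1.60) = 6.62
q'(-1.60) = -12.43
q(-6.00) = 444.69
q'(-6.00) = -232.38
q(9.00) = -1877.76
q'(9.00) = -608.28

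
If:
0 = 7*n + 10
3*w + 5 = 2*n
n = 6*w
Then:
No Solution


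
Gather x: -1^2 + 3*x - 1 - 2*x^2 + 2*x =-2*x^2 + 5*x - 2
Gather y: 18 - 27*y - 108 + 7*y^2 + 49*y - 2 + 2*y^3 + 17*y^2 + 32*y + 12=2*y^3 + 24*y^2 + 54*y - 80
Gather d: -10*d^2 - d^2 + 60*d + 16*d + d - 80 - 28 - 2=-11*d^2 + 77*d - 110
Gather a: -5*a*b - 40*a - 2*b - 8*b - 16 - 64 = a*(-5*b - 40) - 10*b - 80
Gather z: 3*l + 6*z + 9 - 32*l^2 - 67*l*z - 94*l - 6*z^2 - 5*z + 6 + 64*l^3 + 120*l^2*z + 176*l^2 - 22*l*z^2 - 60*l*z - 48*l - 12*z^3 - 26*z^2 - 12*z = 64*l^3 + 144*l^2 - 139*l - 12*z^3 + z^2*(-22*l - 32) + z*(120*l^2 - 127*l - 11) + 15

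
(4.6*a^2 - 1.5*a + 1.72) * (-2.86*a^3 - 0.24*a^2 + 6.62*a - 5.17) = -13.156*a^5 + 3.186*a^4 + 25.8928*a^3 - 34.1248*a^2 + 19.1414*a - 8.8924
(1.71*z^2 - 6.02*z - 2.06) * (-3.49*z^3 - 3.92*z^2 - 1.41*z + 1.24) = -5.9679*z^5 + 14.3066*z^4 + 28.3767*z^3 + 18.6838*z^2 - 4.5602*z - 2.5544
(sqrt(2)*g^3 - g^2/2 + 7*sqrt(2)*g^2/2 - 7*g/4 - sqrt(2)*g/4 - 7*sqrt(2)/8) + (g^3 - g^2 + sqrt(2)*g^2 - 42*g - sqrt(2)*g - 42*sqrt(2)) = g^3 + sqrt(2)*g^3 - 3*g^2/2 + 9*sqrt(2)*g^2/2 - 175*g/4 - 5*sqrt(2)*g/4 - 343*sqrt(2)/8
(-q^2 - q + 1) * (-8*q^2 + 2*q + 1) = 8*q^4 + 6*q^3 - 11*q^2 + q + 1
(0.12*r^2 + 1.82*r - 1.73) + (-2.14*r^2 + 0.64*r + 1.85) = -2.02*r^2 + 2.46*r + 0.12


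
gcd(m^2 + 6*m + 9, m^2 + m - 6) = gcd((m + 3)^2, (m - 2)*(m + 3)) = m + 3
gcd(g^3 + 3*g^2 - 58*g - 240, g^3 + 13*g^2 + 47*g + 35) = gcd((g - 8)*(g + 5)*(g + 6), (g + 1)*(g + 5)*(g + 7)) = g + 5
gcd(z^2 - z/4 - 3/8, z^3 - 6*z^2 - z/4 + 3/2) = z + 1/2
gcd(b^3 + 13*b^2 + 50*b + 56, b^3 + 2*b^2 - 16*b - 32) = b^2 + 6*b + 8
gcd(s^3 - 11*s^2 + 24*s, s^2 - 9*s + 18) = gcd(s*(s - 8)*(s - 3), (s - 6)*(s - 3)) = s - 3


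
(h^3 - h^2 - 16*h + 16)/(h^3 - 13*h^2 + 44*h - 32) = (h + 4)/(h - 8)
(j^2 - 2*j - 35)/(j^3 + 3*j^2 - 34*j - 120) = (j - 7)/(j^2 - 2*j - 24)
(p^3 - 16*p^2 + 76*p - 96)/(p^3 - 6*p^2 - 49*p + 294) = (p^2 - 10*p + 16)/(p^2 - 49)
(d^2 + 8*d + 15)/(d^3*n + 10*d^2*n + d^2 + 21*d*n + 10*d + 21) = (d + 5)/(d^2*n + 7*d*n + d + 7)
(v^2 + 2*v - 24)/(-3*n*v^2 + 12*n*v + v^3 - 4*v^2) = (v + 6)/(v*(-3*n + v))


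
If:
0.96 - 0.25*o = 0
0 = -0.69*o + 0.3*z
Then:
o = 3.84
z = 8.83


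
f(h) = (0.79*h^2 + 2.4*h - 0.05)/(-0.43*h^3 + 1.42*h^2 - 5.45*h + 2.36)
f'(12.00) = 0.03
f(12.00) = -0.24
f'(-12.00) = 0.00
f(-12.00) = 0.08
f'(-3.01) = -0.06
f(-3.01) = -0.00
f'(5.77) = 0.13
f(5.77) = -0.62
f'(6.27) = 0.11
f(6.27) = -0.56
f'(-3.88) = -0.03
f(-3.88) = 0.04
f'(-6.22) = -0.01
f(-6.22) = 0.08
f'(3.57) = 0.20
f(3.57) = -1.00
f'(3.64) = 0.20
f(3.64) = -0.99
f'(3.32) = 0.20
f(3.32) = -1.05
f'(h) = (1.58*h + 2.4)/(-0.43*h^3 + 1.42*h^2 - 5.45*h + 2.36) + (0.79*h^2 + 2.4*h - 0.05)*(1.29*h^2 - 2.84*h + 5.45)/(-0.43*h^3 + 1.42*h^2 - 5.45*h + 2.36)^2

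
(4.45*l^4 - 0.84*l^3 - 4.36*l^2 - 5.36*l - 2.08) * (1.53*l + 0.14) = 6.8085*l^5 - 0.6622*l^4 - 6.7884*l^3 - 8.8112*l^2 - 3.9328*l - 0.2912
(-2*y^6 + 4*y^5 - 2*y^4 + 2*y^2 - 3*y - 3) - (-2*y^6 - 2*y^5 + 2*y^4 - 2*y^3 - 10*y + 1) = 6*y^5 - 4*y^4 + 2*y^3 + 2*y^2 + 7*y - 4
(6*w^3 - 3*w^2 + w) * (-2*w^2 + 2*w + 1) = -12*w^5 + 18*w^4 - 2*w^3 - w^2 + w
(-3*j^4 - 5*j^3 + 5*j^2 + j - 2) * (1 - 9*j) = 27*j^5 + 42*j^4 - 50*j^3 - 4*j^2 + 19*j - 2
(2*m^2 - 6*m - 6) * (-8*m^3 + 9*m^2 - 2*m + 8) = -16*m^5 + 66*m^4 - 10*m^3 - 26*m^2 - 36*m - 48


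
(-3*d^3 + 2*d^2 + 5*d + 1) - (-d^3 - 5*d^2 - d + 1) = -2*d^3 + 7*d^2 + 6*d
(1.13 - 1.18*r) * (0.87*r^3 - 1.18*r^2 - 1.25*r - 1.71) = -1.0266*r^4 + 2.3755*r^3 + 0.1416*r^2 + 0.6053*r - 1.9323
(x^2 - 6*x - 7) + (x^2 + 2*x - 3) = 2*x^2 - 4*x - 10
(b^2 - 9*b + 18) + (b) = b^2 - 8*b + 18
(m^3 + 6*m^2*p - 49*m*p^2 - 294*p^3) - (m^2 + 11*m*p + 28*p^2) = m^3 + 6*m^2*p - m^2 - 49*m*p^2 - 11*m*p - 294*p^3 - 28*p^2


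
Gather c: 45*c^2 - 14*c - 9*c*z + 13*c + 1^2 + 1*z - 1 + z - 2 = 45*c^2 + c*(-9*z - 1) + 2*z - 2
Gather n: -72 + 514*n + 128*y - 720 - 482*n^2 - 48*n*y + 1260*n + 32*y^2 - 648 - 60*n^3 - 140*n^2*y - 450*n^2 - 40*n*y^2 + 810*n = -60*n^3 + n^2*(-140*y - 932) + n*(-40*y^2 - 48*y + 2584) + 32*y^2 + 128*y - 1440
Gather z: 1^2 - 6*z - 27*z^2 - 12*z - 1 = -27*z^2 - 18*z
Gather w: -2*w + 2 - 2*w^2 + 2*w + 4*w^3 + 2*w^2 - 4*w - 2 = 4*w^3 - 4*w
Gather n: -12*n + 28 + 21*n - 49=9*n - 21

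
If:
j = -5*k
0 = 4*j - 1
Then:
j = 1/4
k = -1/20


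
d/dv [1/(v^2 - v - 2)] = (1 - 2*v)/(-v^2 + v + 2)^2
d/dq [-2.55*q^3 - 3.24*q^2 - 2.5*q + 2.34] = -7.65*q^2 - 6.48*q - 2.5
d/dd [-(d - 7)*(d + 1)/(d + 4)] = (-d^2 - 8*d + 17)/(d^2 + 8*d + 16)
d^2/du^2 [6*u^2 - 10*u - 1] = 12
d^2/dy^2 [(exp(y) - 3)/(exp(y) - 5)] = 2*(exp(y) + 5)*exp(y)/(exp(3*y) - 15*exp(2*y) + 75*exp(y) - 125)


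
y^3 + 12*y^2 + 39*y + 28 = (y + 1)*(y + 4)*(y + 7)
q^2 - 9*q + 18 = (q - 6)*(q - 3)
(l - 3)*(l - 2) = l^2 - 5*l + 6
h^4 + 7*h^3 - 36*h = h*(h - 2)*(h + 3)*(h + 6)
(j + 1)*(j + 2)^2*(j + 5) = j^4 + 10*j^3 + 33*j^2 + 44*j + 20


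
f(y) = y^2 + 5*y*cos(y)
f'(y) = -5*y*sin(y) + 2*y + 5*cos(y)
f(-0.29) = -1.31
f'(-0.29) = 3.80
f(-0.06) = -0.30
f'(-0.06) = 4.85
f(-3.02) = 24.11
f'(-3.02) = -12.83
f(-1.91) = 6.83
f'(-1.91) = -14.49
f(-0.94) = -1.89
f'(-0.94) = -2.73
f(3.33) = -5.27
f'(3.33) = 4.87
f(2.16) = -1.34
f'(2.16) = -7.44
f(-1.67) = 3.62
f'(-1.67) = -12.14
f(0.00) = 0.00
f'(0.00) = 5.00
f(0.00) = 0.00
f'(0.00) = 5.00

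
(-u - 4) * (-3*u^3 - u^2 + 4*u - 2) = 3*u^4 + 13*u^3 - 14*u + 8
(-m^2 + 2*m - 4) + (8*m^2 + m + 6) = 7*m^2 + 3*m + 2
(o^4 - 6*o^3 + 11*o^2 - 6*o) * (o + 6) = o^5 - 25*o^3 + 60*o^2 - 36*o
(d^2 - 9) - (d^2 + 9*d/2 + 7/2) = -9*d/2 - 25/2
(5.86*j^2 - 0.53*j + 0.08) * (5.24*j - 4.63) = 30.7064*j^3 - 29.909*j^2 + 2.8731*j - 0.3704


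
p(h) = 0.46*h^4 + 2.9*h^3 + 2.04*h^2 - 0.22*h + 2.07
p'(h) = 1.84*h^3 + 8.7*h^2 + 4.08*h - 0.22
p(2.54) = 81.34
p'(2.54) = 96.42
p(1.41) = 15.76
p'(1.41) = 27.99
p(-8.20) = 621.84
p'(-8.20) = -463.21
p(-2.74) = -15.74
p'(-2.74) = 16.07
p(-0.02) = 2.08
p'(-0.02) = -0.30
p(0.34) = 2.35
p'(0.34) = 2.25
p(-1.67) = -1.80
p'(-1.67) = 8.66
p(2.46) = 73.89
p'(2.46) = 89.86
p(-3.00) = -19.95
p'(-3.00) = 16.16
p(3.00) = 135.33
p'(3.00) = 140.00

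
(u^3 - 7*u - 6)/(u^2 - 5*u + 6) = (u^2 + 3*u + 2)/(u - 2)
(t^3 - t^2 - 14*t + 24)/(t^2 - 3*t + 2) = (t^2 + t - 12)/(t - 1)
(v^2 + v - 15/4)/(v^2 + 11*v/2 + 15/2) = (v - 3/2)/(v + 3)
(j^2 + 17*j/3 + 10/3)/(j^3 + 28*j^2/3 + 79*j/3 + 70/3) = (3*j + 2)/(3*j^2 + 13*j + 14)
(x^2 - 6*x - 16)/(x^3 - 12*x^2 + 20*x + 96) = 1/(x - 6)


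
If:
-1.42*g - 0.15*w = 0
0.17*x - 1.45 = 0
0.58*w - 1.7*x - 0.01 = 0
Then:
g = -2.64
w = 25.02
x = 8.53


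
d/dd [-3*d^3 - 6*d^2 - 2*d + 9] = -9*d^2 - 12*d - 2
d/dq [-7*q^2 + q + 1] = 1 - 14*q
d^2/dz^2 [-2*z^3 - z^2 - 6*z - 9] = -12*z - 2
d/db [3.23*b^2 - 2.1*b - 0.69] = 6.46*b - 2.1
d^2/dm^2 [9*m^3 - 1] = 54*m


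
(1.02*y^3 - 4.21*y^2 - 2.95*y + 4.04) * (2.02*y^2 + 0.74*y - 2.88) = 2.0604*y^5 - 7.7494*y^4 - 12.012*y^3 + 18.1026*y^2 + 11.4856*y - 11.6352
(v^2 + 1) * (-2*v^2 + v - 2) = -2*v^4 + v^3 - 4*v^2 + v - 2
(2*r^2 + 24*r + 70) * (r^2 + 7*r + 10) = 2*r^4 + 38*r^3 + 258*r^2 + 730*r + 700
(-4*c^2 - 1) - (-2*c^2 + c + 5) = -2*c^2 - c - 6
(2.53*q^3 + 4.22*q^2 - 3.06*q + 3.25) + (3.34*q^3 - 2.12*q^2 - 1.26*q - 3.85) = 5.87*q^3 + 2.1*q^2 - 4.32*q - 0.6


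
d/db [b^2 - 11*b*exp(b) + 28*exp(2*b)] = -11*b*exp(b) + 2*b + 56*exp(2*b) - 11*exp(b)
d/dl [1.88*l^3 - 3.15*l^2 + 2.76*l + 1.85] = 5.64*l^2 - 6.3*l + 2.76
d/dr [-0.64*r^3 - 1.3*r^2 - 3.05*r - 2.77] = -1.92*r^2 - 2.6*r - 3.05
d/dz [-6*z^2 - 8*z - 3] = -12*z - 8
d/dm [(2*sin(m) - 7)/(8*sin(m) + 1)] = 58*cos(m)/(8*sin(m) + 1)^2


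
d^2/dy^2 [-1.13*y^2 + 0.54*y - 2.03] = -2.26000000000000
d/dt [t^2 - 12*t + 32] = 2*t - 12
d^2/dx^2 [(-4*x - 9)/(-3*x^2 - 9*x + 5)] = 18*((2*x + 3)^2*(4*x + 9) - (4*x + 7)*(3*x^2 + 9*x - 5))/(3*x^2 + 9*x - 5)^3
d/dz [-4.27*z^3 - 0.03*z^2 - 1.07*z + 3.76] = -12.81*z^2 - 0.06*z - 1.07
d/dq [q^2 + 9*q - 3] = 2*q + 9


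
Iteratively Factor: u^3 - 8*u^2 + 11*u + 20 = (u + 1)*(u^2 - 9*u + 20) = (u - 4)*(u + 1)*(u - 5)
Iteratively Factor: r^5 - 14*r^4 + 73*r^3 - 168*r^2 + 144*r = (r - 4)*(r^4 - 10*r^3 + 33*r^2 - 36*r) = (r - 4)*(r - 3)*(r^3 - 7*r^2 + 12*r) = (r - 4)^2*(r - 3)*(r^2 - 3*r) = r*(r - 4)^2*(r - 3)*(r - 3)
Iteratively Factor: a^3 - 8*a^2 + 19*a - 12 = (a - 3)*(a^2 - 5*a + 4) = (a - 3)*(a - 1)*(a - 4)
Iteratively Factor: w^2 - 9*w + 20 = (w - 5)*(w - 4)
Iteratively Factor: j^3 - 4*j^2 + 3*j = (j - 3)*(j^2 - j) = (j - 3)*(j - 1)*(j)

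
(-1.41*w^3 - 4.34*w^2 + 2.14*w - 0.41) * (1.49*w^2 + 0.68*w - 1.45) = -2.1009*w^5 - 7.4254*w^4 + 2.2819*w^3 + 7.1373*w^2 - 3.3818*w + 0.5945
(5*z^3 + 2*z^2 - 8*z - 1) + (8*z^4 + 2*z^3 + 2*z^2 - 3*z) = 8*z^4 + 7*z^3 + 4*z^2 - 11*z - 1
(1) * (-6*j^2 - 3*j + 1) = -6*j^2 - 3*j + 1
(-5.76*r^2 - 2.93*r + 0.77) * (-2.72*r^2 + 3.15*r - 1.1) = 15.6672*r^4 - 10.1744*r^3 - 4.9879*r^2 + 5.6485*r - 0.847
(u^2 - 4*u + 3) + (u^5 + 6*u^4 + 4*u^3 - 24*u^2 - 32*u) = u^5 + 6*u^4 + 4*u^3 - 23*u^2 - 36*u + 3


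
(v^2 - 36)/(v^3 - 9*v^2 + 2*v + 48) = (v^2 - 36)/(v^3 - 9*v^2 + 2*v + 48)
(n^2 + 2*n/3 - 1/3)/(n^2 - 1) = (n - 1/3)/(n - 1)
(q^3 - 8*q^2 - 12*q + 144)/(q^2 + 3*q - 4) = (q^2 - 12*q + 36)/(q - 1)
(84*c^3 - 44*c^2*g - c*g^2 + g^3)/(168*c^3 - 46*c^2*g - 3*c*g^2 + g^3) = (2*c - g)/(4*c - g)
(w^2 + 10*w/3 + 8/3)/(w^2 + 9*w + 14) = (w + 4/3)/(w + 7)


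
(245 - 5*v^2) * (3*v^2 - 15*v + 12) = -15*v^4 + 75*v^3 + 675*v^2 - 3675*v + 2940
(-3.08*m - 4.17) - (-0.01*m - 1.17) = -3.07*m - 3.0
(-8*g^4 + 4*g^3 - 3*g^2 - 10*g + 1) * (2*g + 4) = -16*g^5 - 24*g^4 + 10*g^3 - 32*g^2 - 38*g + 4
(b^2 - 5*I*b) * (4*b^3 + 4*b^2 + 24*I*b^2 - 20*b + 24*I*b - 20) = 4*b^5 + 4*b^4 + 4*I*b^4 + 100*b^3 + 4*I*b^3 + 100*b^2 + 100*I*b^2 + 100*I*b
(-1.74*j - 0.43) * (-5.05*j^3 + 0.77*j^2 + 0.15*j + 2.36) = 8.787*j^4 + 0.8317*j^3 - 0.5921*j^2 - 4.1709*j - 1.0148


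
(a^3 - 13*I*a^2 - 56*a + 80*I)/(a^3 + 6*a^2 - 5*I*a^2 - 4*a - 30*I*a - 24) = (a^2 - 9*I*a - 20)/(a^2 + a*(6 - I) - 6*I)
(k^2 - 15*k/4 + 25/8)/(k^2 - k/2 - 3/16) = 2*(-8*k^2 + 30*k - 25)/(-16*k^2 + 8*k + 3)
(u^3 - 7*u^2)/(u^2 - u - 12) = u^2*(7 - u)/(-u^2 + u + 12)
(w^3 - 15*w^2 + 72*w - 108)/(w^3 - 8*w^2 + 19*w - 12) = (w^2 - 12*w + 36)/(w^2 - 5*w + 4)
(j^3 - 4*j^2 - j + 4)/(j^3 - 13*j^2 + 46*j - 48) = (j^3 - 4*j^2 - j + 4)/(j^3 - 13*j^2 + 46*j - 48)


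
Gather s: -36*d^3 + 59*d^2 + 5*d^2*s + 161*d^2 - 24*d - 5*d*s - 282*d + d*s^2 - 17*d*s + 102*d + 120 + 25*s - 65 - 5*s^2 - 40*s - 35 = -36*d^3 + 220*d^2 - 204*d + s^2*(d - 5) + s*(5*d^2 - 22*d - 15) + 20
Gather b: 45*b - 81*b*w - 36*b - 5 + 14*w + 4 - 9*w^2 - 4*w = b*(9 - 81*w) - 9*w^2 + 10*w - 1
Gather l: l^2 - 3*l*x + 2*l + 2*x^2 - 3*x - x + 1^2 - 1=l^2 + l*(2 - 3*x) + 2*x^2 - 4*x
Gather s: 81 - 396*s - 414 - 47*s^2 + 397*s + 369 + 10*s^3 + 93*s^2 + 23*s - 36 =10*s^3 + 46*s^2 + 24*s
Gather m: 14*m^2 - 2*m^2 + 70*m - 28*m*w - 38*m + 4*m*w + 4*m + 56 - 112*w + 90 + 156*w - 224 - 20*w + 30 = 12*m^2 + m*(36 - 24*w) + 24*w - 48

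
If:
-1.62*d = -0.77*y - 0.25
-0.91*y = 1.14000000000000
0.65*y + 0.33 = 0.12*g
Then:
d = -0.44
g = -4.04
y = -1.25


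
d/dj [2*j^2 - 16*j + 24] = 4*j - 16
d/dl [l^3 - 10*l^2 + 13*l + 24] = 3*l^2 - 20*l + 13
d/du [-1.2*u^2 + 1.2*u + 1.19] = 1.2 - 2.4*u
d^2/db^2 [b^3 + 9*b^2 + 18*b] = 6*b + 18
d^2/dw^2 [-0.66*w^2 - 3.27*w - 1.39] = -1.32000000000000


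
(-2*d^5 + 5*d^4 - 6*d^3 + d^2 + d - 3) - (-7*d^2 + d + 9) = -2*d^5 + 5*d^4 - 6*d^3 + 8*d^2 - 12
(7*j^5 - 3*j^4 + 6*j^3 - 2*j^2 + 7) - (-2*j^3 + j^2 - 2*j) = 7*j^5 - 3*j^4 + 8*j^3 - 3*j^2 + 2*j + 7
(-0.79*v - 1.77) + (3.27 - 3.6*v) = 1.5 - 4.39*v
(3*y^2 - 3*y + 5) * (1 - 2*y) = -6*y^3 + 9*y^2 - 13*y + 5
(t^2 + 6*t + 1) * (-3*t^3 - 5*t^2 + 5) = -3*t^5 - 23*t^4 - 33*t^3 + 30*t + 5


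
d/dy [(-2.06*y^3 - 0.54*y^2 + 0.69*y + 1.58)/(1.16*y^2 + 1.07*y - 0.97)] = (-2.3896*y^4 - 4.4084*y^3 + 4.6164*y^2 - 2.618*y - 2.3599)/(1.3456*y^4 + 2.4824*y^3 - 1.1055*y^2 - 2.0758*y + 0.9409)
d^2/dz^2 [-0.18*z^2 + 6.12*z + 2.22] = -0.360000000000000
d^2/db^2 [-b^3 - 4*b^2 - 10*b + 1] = -6*b - 8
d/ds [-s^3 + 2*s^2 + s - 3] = -3*s^2 + 4*s + 1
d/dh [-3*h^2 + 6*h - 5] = 6 - 6*h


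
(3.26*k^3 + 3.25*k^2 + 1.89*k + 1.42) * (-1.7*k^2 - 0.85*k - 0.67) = -5.542*k^5 - 8.296*k^4 - 8.1597*k^3 - 6.198*k^2 - 2.4733*k - 0.9514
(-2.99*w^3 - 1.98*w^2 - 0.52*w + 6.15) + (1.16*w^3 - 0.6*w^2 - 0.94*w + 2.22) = -1.83*w^3 - 2.58*w^2 - 1.46*w + 8.37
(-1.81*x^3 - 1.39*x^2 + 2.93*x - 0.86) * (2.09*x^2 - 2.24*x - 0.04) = -3.7829*x^5 + 1.1493*x^4 + 9.3097*x^3 - 8.305*x^2 + 1.8092*x + 0.0344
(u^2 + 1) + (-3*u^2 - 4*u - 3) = -2*u^2 - 4*u - 2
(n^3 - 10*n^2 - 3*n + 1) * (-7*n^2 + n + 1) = -7*n^5 + 71*n^4 + 12*n^3 - 20*n^2 - 2*n + 1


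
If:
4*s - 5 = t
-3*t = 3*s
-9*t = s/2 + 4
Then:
No Solution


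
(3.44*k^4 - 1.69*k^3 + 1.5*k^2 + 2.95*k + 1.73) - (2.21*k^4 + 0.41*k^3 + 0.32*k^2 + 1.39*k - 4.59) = 1.23*k^4 - 2.1*k^3 + 1.18*k^2 + 1.56*k + 6.32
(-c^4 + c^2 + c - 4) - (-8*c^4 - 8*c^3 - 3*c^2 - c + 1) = 7*c^4 + 8*c^3 + 4*c^2 + 2*c - 5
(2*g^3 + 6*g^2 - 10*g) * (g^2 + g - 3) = 2*g^5 + 8*g^4 - 10*g^3 - 28*g^2 + 30*g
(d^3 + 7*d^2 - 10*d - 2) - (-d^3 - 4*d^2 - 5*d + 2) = 2*d^3 + 11*d^2 - 5*d - 4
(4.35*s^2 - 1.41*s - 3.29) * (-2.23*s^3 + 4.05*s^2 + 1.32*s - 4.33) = -9.7005*s^5 + 20.7618*s^4 + 7.3682*s^3 - 34.0212*s^2 + 1.7625*s + 14.2457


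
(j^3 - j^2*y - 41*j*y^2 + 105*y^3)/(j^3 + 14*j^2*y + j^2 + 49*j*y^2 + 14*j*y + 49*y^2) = (j^2 - 8*j*y + 15*y^2)/(j^2 + 7*j*y + j + 7*y)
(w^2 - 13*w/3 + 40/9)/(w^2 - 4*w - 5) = (-9*w^2 + 39*w - 40)/(9*(-w^2 + 4*w + 5))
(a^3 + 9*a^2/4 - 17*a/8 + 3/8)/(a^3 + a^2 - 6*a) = (8*a^2 - 6*a + 1)/(8*a*(a - 2))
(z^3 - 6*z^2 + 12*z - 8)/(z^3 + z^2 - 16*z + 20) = (z - 2)/(z + 5)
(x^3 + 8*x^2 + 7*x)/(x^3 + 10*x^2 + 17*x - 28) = x*(x + 1)/(x^2 + 3*x - 4)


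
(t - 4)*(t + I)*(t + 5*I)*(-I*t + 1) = -I*t^4 + 7*t^3 + 4*I*t^3 - 28*t^2 + 11*I*t^2 - 5*t - 44*I*t + 20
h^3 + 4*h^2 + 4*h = h*(h + 2)^2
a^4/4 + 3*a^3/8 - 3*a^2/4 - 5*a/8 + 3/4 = (a/4 + 1/2)*(a - 1)^2*(a + 3/2)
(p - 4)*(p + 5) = p^2 + p - 20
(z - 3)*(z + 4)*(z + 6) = z^3 + 7*z^2 - 6*z - 72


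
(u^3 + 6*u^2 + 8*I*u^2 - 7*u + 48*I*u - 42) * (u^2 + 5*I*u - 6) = u^5 + 6*u^4 + 13*I*u^4 - 53*u^3 + 78*I*u^3 - 318*u^2 - 83*I*u^2 + 42*u - 498*I*u + 252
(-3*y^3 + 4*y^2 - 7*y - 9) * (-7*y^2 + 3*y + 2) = 21*y^5 - 37*y^4 + 55*y^3 + 50*y^2 - 41*y - 18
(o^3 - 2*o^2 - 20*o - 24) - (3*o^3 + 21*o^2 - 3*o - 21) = -2*o^3 - 23*o^2 - 17*o - 3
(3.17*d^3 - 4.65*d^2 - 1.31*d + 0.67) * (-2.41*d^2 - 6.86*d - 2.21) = -7.6397*d^5 - 10.5397*d^4 + 28.0504*d^3 + 17.6484*d^2 - 1.7011*d - 1.4807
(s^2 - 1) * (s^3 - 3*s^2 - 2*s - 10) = s^5 - 3*s^4 - 3*s^3 - 7*s^2 + 2*s + 10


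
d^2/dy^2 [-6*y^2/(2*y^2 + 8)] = 24*(3*y^2 - 4)/(y^6 + 12*y^4 + 48*y^2 + 64)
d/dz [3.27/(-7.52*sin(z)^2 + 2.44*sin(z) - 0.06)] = (49.1808*sin(z) - 7.9788)*cos(z)/(7.52*sin(z)^2 - 2.44*sin(z) + 0.06)^2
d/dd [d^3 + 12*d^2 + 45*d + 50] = 3*d^2 + 24*d + 45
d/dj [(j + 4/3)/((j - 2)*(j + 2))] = (-j^2 - 8*j/3 - 4)/(j^4 - 8*j^2 + 16)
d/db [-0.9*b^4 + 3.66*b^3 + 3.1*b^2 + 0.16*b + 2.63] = -3.6*b^3 + 10.98*b^2 + 6.2*b + 0.16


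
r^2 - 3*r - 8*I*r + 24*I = (r - 3)*(r - 8*I)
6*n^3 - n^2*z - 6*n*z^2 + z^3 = (-6*n + z)*(-n + z)*(n + z)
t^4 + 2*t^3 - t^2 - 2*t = t*(t - 1)*(t + 1)*(t + 2)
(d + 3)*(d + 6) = d^2 + 9*d + 18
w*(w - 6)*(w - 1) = w^3 - 7*w^2 + 6*w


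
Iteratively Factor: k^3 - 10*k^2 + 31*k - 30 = (k - 5)*(k^2 - 5*k + 6) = (k - 5)*(k - 3)*(k - 2)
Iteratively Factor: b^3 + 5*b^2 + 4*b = (b)*(b^2 + 5*b + 4) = b*(b + 4)*(b + 1)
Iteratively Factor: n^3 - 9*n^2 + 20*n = (n - 5)*(n^2 - 4*n) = (n - 5)*(n - 4)*(n)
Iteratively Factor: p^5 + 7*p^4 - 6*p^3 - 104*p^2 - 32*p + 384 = (p + 4)*(p^4 + 3*p^3 - 18*p^2 - 32*p + 96) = (p + 4)^2*(p^3 - p^2 - 14*p + 24) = (p + 4)^3*(p^2 - 5*p + 6) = (p - 2)*(p + 4)^3*(p - 3)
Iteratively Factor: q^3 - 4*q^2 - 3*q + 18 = (q + 2)*(q^2 - 6*q + 9) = (q - 3)*(q + 2)*(q - 3)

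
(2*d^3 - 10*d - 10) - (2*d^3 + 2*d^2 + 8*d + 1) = -2*d^2 - 18*d - 11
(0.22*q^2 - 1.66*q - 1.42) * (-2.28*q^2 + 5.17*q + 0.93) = -0.5016*q^4 + 4.9222*q^3 - 5.14*q^2 - 8.8852*q - 1.3206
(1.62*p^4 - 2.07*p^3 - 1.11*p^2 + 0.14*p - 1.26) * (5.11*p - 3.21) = 8.2782*p^5 - 15.7779*p^4 + 0.972599999999998*p^3 + 4.2785*p^2 - 6.888*p + 4.0446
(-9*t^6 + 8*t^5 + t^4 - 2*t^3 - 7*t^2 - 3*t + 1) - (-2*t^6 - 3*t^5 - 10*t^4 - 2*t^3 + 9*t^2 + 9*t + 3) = -7*t^6 + 11*t^5 + 11*t^4 - 16*t^2 - 12*t - 2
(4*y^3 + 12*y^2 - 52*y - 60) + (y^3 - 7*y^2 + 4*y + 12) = 5*y^3 + 5*y^2 - 48*y - 48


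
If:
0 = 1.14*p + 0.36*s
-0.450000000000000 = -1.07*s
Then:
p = -0.13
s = 0.42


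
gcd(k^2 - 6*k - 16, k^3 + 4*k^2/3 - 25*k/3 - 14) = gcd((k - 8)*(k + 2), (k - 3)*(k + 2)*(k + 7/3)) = k + 2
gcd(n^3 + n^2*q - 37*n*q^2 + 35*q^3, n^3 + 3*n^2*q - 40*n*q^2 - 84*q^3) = n + 7*q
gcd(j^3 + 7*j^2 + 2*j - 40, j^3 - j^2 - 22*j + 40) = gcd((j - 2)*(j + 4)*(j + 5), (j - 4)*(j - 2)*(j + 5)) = j^2 + 3*j - 10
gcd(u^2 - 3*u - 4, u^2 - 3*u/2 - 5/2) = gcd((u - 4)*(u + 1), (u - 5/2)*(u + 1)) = u + 1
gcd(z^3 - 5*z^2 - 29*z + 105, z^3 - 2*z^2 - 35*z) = z^2 - 2*z - 35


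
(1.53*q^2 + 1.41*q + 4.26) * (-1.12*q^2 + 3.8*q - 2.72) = -1.7136*q^4 + 4.2348*q^3 - 3.5748*q^2 + 12.3528*q - 11.5872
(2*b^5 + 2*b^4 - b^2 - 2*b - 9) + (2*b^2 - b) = 2*b^5 + 2*b^4 + b^2 - 3*b - 9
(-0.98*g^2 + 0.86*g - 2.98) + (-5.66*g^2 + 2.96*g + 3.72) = -6.64*g^2 + 3.82*g + 0.74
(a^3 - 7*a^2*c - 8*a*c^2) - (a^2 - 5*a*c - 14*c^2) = a^3 - 7*a^2*c - a^2 - 8*a*c^2 + 5*a*c + 14*c^2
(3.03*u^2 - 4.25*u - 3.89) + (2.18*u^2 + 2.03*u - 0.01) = 5.21*u^2 - 2.22*u - 3.9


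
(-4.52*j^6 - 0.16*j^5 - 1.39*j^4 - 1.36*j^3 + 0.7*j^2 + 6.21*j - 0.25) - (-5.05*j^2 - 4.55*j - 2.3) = -4.52*j^6 - 0.16*j^5 - 1.39*j^4 - 1.36*j^3 + 5.75*j^2 + 10.76*j + 2.05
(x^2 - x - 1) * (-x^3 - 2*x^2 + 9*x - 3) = -x^5 - x^4 + 12*x^3 - 10*x^2 - 6*x + 3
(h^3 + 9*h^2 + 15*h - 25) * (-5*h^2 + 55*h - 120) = -5*h^5 + 10*h^4 + 300*h^3 - 130*h^2 - 3175*h + 3000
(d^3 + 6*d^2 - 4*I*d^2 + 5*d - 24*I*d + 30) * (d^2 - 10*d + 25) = d^5 - 4*d^4 - 4*I*d^4 - 30*d^3 + 16*I*d^3 + 130*d^2 + 140*I*d^2 - 175*d - 600*I*d + 750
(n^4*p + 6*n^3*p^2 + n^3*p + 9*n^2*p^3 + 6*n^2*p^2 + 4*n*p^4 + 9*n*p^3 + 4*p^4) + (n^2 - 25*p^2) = n^4*p + 6*n^3*p^2 + n^3*p + 9*n^2*p^3 + 6*n^2*p^2 + n^2 + 4*n*p^4 + 9*n*p^3 + 4*p^4 - 25*p^2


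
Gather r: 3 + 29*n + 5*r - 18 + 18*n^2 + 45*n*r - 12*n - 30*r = 18*n^2 + 17*n + r*(45*n - 25) - 15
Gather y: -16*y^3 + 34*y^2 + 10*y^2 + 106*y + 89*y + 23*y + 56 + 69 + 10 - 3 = -16*y^3 + 44*y^2 + 218*y + 132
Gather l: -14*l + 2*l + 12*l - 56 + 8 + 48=0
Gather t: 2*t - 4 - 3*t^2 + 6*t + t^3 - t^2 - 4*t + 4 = t^3 - 4*t^2 + 4*t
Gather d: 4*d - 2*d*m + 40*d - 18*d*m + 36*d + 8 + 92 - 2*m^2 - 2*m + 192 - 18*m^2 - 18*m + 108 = d*(80 - 20*m) - 20*m^2 - 20*m + 400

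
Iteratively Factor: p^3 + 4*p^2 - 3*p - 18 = (p + 3)*(p^2 + p - 6) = (p + 3)^2*(p - 2)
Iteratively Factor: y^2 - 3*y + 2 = (y - 2)*(y - 1)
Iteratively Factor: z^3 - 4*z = (z + 2)*(z^2 - 2*z) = z*(z + 2)*(z - 2)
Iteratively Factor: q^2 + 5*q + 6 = (q + 3)*(q + 2)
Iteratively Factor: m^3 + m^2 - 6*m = (m)*(m^2 + m - 6) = m*(m + 3)*(m - 2)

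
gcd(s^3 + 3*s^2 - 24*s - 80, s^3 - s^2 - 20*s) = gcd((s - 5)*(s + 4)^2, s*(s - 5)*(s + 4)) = s^2 - s - 20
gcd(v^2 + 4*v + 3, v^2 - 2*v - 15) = v + 3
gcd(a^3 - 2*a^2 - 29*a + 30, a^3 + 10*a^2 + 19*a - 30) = a^2 + 4*a - 5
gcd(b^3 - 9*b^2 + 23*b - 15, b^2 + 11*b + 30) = 1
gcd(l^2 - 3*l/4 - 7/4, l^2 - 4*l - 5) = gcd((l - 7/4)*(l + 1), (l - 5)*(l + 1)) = l + 1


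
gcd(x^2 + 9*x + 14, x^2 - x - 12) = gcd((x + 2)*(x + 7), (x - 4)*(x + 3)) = 1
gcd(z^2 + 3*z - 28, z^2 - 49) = z + 7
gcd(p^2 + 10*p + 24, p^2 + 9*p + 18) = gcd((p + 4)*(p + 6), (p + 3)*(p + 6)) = p + 6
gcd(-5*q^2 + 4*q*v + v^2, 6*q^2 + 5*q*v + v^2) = 1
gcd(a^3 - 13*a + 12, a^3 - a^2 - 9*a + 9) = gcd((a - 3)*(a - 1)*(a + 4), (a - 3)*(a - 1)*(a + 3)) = a^2 - 4*a + 3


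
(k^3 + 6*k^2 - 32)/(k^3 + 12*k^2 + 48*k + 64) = (k - 2)/(k + 4)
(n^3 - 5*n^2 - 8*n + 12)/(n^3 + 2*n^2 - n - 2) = (n - 6)/(n + 1)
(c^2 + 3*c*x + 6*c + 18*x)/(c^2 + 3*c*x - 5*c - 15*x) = (c + 6)/(c - 5)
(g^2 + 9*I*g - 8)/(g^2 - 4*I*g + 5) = (g + 8*I)/(g - 5*I)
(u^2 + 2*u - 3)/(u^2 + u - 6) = (u - 1)/(u - 2)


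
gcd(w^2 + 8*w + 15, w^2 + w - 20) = w + 5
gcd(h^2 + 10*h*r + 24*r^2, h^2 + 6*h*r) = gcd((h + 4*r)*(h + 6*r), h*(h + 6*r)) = h + 6*r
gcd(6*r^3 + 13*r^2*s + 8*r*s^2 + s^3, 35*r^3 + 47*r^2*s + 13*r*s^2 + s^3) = r + s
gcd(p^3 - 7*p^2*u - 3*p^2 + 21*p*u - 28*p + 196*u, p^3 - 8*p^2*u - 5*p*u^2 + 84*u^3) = p - 7*u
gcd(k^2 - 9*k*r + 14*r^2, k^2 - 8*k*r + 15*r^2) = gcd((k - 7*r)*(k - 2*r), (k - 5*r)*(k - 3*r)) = 1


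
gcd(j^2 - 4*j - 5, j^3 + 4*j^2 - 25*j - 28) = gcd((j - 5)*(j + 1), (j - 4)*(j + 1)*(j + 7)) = j + 1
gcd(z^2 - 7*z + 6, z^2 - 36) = z - 6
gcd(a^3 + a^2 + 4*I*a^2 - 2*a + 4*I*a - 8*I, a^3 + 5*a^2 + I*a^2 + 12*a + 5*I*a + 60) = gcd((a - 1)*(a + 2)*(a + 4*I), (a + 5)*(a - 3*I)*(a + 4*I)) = a + 4*I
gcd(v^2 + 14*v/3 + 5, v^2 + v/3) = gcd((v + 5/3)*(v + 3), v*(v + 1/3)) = 1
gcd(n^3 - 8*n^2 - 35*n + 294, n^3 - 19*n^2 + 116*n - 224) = n - 7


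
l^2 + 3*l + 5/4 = (l + 1/2)*(l + 5/2)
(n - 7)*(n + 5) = n^2 - 2*n - 35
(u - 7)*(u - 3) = u^2 - 10*u + 21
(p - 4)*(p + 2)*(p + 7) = p^3 + 5*p^2 - 22*p - 56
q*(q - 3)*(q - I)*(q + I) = q^4 - 3*q^3 + q^2 - 3*q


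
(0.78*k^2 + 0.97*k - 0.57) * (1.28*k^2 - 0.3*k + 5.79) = 0.9984*k^4 + 1.0076*k^3 + 3.4956*k^2 + 5.7873*k - 3.3003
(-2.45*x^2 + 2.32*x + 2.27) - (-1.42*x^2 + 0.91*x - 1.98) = -1.03*x^2 + 1.41*x + 4.25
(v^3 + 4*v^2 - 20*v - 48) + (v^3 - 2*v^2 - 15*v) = 2*v^3 + 2*v^2 - 35*v - 48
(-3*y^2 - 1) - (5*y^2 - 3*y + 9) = -8*y^2 + 3*y - 10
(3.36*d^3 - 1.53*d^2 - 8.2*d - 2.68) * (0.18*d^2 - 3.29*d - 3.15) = 0.6048*d^5 - 11.3298*d^4 - 7.0263*d^3 + 31.3151*d^2 + 34.6472*d + 8.442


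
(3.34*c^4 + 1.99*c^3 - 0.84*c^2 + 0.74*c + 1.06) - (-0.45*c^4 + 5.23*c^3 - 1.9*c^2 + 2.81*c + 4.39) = 3.79*c^4 - 3.24*c^3 + 1.06*c^2 - 2.07*c - 3.33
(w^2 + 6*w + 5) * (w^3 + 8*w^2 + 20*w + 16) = w^5 + 14*w^4 + 73*w^3 + 176*w^2 + 196*w + 80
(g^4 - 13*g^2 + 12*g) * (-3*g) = -3*g^5 + 39*g^3 - 36*g^2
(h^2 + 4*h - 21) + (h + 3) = h^2 + 5*h - 18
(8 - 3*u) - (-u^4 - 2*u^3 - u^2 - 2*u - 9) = u^4 + 2*u^3 + u^2 - u + 17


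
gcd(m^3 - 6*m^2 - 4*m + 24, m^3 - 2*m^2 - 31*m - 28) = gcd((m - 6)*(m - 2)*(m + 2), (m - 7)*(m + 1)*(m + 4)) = 1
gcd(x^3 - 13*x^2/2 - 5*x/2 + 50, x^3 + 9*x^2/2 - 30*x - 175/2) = x^2 - 5*x/2 - 25/2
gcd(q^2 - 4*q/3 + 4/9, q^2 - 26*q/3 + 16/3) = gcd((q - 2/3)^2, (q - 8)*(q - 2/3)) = q - 2/3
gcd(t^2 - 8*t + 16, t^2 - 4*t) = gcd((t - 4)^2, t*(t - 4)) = t - 4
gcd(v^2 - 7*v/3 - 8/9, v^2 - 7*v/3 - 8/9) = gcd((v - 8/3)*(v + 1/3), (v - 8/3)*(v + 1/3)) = v^2 - 7*v/3 - 8/9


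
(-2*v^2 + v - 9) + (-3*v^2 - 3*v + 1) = -5*v^2 - 2*v - 8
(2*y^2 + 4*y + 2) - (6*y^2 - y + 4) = -4*y^2 + 5*y - 2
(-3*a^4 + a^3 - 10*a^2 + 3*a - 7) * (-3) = 9*a^4 - 3*a^3 + 30*a^2 - 9*a + 21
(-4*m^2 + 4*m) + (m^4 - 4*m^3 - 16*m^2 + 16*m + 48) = m^4 - 4*m^3 - 20*m^2 + 20*m + 48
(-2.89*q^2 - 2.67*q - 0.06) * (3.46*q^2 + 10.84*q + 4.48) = -9.9994*q^4 - 40.5658*q^3 - 42.0976*q^2 - 12.612*q - 0.2688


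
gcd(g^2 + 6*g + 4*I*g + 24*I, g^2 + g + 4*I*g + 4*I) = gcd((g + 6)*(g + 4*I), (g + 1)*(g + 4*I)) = g + 4*I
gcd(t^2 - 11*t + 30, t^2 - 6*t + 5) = t - 5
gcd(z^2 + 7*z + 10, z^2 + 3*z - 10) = z + 5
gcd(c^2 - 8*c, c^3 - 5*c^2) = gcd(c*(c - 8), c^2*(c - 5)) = c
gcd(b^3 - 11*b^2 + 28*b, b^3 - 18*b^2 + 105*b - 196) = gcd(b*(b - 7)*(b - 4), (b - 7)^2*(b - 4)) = b^2 - 11*b + 28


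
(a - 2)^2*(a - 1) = a^3 - 5*a^2 + 8*a - 4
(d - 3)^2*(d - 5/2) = d^3 - 17*d^2/2 + 24*d - 45/2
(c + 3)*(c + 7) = c^2 + 10*c + 21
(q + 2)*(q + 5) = q^2 + 7*q + 10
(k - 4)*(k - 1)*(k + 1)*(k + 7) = k^4 + 3*k^3 - 29*k^2 - 3*k + 28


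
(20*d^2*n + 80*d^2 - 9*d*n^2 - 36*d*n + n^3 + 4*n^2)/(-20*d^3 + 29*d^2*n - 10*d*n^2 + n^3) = (-n - 4)/(d - n)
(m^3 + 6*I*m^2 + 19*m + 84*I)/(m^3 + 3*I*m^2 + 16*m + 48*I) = (m + 7*I)/(m + 4*I)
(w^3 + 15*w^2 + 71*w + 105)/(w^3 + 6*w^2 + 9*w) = (w^2 + 12*w + 35)/(w*(w + 3))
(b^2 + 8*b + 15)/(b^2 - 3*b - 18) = (b + 5)/(b - 6)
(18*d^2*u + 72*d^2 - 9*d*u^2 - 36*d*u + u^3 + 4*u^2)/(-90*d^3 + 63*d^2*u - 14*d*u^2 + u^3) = (u + 4)/(-5*d + u)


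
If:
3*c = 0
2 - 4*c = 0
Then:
No Solution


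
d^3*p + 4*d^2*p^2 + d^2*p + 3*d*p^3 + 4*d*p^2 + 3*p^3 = (d + p)*(d + 3*p)*(d*p + p)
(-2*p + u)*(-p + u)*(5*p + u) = 10*p^3 - 13*p^2*u + 2*p*u^2 + u^3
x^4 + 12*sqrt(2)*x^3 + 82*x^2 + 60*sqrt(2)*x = x*(x + sqrt(2))*(x + 5*sqrt(2))*(x + 6*sqrt(2))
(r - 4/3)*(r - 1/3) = r^2 - 5*r/3 + 4/9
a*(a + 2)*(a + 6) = a^3 + 8*a^2 + 12*a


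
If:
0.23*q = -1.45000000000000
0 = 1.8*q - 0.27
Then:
No Solution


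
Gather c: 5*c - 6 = 5*c - 6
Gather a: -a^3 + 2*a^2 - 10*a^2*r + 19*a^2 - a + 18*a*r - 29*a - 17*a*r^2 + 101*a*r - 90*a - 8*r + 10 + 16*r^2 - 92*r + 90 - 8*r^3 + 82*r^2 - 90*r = -a^3 + a^2*(21 - 10*r) + a*(-17*r^2 + 119*r - 120) - 8*r^3 + 98*r^2 - 190*r + 100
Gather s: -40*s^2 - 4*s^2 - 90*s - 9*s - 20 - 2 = -44*s^2 - 99*s - 22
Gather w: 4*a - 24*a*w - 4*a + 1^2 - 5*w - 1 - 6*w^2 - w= -6*w^2 + w*(-24*a - 6)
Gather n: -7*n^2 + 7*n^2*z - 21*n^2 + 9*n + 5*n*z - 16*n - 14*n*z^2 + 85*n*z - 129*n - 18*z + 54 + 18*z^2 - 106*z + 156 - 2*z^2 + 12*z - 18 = n^2*(7*z - 28) + n*(-14*z^2 + 90*z - 136) + 16*z^2 - 112*z + 192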